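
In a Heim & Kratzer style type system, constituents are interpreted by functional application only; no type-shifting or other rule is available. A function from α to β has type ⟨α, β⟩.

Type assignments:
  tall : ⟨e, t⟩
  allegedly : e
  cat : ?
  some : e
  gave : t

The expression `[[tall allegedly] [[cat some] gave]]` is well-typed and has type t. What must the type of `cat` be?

⟨e, ⟨t, ⟨t, t⟩⟩⟩

[[tall allegedly] [[cat some] gave]] must have type t. The sister [tall allegedly] has type t; that is not a function onto t, so [[cat some] gave] must be the functor, of type ⟨t, t⟩.
[[cat some] gave] must have type ⟨t, t⟩. The sister gave has type t; that is not a function onto ⟨t, t⟩, so [cat some] must be the functor, of type ⟨t, ⟨t, t⟩⟩.
[cat some] must have type ⟨t, ⟨t, t⟩⟩. The sister some has type e; that is not a function onto ⟨t, ⟨t, t⟩⟩, so cat must be the functor, of type ⟨e, ⟨t, ⟨t, t⟩⟩⟩.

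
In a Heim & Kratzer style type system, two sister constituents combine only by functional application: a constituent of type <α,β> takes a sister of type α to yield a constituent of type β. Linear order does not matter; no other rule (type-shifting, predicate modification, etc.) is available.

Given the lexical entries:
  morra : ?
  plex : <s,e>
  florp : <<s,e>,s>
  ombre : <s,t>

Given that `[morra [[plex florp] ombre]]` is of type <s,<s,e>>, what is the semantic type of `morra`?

[morra [[plex florp] ombre]] is required to be <s,<s,e>>. [[plex florp] ombre] : t cannot yield <s,<s,e>> as functor, so morra : <t,<s,<s,e>>>.

<t,<s,<s,e>>>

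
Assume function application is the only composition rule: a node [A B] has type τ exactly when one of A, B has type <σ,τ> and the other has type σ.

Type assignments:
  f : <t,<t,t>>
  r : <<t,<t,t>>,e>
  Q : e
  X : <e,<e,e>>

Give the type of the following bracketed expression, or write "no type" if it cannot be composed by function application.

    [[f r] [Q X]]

e

At [f r], r : <<t,<t,t>>,e> takes f : <t,<t,t>>, giving e.
At [Q X], X : <e,<e,e>> takes Q : e, giving <e,e>.
At [[f r] [Q X]], [Q X] : <e,e> takes [f r] : e, giving e.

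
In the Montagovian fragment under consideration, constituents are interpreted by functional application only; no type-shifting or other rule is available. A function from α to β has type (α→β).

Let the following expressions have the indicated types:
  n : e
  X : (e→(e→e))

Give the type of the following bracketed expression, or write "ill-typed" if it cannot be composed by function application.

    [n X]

(e→e)

[n X]: functor X : (e→(e→e)), argument n : e; result (e→e).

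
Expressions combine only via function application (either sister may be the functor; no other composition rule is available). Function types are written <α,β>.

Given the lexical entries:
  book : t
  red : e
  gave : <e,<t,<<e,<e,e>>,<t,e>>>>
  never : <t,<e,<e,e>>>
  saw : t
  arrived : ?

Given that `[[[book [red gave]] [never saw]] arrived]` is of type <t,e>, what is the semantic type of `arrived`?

At [[[book [red gave]] [never saw]] arrived] (required: <t,e>): [[book [red gave]] [never saw]] is <t,e>, which is not a function with range <t,e>; hence arrived is the functor — type <<t,e>,<t,e>>.

<<t,e>,<t,e>>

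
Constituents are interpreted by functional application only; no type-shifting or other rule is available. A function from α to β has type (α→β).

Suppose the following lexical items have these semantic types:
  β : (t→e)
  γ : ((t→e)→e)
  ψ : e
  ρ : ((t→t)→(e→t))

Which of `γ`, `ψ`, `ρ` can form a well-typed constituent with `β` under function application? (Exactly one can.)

γ — combines: γ : ((t→e)→e) takes β : (t→e) as argument, giving e.
ψ : e — β needs t; ψ needs nothing (atomic); neither fits.
ρ : ((t→t)→(e→t)) — β needs t; ρ needs (t→t); neither fits.

γ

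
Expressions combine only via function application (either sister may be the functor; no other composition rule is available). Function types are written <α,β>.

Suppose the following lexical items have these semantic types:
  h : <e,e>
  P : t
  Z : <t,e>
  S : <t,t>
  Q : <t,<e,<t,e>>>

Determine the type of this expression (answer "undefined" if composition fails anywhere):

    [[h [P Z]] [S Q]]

undefined

At [P Z], Z : <t,e> takes P : t, giving e.
At [h [P Z]], h : <e,e> takes [P Z] : e, giving e.
[S Q]: <t,t> and <t,<e,<t,e>>> cannot combine by function application — type clash.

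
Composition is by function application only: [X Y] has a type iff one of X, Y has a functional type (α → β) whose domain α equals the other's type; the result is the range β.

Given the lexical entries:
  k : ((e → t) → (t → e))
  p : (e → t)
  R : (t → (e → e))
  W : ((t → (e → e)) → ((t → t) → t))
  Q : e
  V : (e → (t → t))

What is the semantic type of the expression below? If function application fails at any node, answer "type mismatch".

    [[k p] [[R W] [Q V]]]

[k p] — k of type ((e → t) → (t → e)) combines with p of type (e → t): type (t → e).
[R W] — W of type ((t → (e → e)) → ((t → t) → t)) combines with R of type (t → (e → e)): type ((t → t) → t).
[Q V] — V of type (e → (t → t)) combines with Q of type e: type (t → t).
[[R W] [Q V]] — [R W] of type ((t → t) → t) combines with [Q V] of type (t → t): type t.
[[k p] [[R W] [Q V]]] — [k p] of type (t → e) combines with [[R W] [Q V]] of type t: type e.

e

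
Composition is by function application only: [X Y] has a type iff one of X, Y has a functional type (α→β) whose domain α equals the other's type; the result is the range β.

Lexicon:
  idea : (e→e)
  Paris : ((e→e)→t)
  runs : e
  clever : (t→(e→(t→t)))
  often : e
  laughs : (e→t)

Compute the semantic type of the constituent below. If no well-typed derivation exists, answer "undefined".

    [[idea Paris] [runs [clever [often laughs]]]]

At [idea Paris], Paris : ((e→e)→t) takes idea : (e→e), giving t.
At [often laughs], laughs : (e→t) takes often : e, giving t.
At [clever [often laughs]], clever : (t→(e→(t→t))) takes [often laughs] : t, giving (e→(t→t)).
At [runs [clever [often laughs]]], [clever [often laughs]] : (e→(t→t)) takes runs : e, giving (t→t).
At [[idea Paris] [runs [clever [often laughs]]]], [runs [clever [often laughs]]] : (t→t) takes [idea Paris] : t, giving t.

t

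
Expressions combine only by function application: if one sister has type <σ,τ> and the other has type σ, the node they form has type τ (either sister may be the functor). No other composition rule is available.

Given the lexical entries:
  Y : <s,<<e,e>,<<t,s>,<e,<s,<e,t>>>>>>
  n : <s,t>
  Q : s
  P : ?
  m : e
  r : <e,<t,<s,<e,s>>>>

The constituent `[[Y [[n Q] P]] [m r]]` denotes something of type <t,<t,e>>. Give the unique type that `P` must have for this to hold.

[[Y [[n Q] P]] [m r]] is required to be <t,<t,e>>. [m r] : <t,<s,<e,s>>> cannot yield <t,<t,e>> as functor, so [Y [[n Q] P]] : <<t,<s,<e,s>>>,<t,<t,e>>>.
[Y [[n Q] P]] is required to be <<t,<s,<e,s>>>,<t,<t,e>>>. Y : <s,<<e,e>,<<t,s>,<e,<s,<e,t>>>>>> cannot yield <<t,<s,<e,s>>>,<t,<t,e>>> as functor, so [[n Q] P] : <<s,<<e,e>,<<t,s>,<e,<s,<e,t>>>>>>,<<t,<s,<e,s>>>,<t,<t,e>>>>.
[[n Q] P] is required to be <<s,<<e,e>,<<t,s>,<e,<s,<e,t>>>>>>,<<t,<s,<e,s>>>,<t,<t,e>>>>. [n Q] : t cannot yield <<s,<<e,e>,<<t,s>,<e,<s,<e,t>>>>>>,<<t,<s,<e,s>>>,<t,<t,e>>>> as functor, so P : <t,<<s,<<e,e>,<<t,s>,<e,<s,<e,t>>>>>>,<<t,<s,<e,s>>>,<t,<t,e>>>>>.

<t,<<s,<<e,e>,<<t,s>,<e,<s,<e,t>>>>>>,<<t,<s,<e,s>>>,<t,<t,e>>>>>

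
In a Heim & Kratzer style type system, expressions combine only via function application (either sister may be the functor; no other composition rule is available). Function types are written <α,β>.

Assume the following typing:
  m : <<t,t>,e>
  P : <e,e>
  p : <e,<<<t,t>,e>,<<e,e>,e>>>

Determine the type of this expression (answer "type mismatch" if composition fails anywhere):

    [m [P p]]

type mismatch

[P p]: <e,e> with <e,<<<t,t>,e>,<<e,e>,e>>> — neither is a function whose domain matches the other; composition fails here.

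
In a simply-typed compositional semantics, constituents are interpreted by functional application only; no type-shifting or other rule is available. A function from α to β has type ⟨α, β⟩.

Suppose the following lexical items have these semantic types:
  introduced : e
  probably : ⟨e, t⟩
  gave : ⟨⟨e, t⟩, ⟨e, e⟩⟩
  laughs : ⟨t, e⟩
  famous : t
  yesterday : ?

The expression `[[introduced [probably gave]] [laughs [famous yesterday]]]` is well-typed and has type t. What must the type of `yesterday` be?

⟨t, ⟨⟨t, e⟩, ⟨e, t⟩⟩⟩

For [[introduced [probably gave]] [laughs [famous yesterday]]] to have type t with [introduced [probably gave]] of type e, [laughs [famous yesterday]] must be the function: [laughs [famous yesterday]] : ⟨e, t⟩.
For [laughs [famous yesterday]] to have type ⟨e, t⟩ with laughs of type ⟨t, e⟩, [famous yesterday] must be the function: [famous yesterday] : ⟨⟨t, e⟩, ⟨e, t⟩⟩.
For [famous yesterday] to have type ⟨⟨t, e⟩, ⟨e, t⟩⟩ with famous of type t, yesterday must be the function: yesterday : ⟨t, ⟨⟨t, e⟩, ⟨e, t⟩⟩⟩.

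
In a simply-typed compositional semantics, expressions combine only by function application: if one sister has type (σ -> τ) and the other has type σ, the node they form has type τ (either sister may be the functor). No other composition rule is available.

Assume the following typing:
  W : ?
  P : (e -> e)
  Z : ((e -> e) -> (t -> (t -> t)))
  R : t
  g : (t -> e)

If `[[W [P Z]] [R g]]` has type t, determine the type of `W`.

((t -> (t -> t)) -> (e -> t))

At [[W [P Z]] [R g]] (required: t): [R g] is e, which is not a function with range t; hence [W [P Z]] is the functor — type (e -> t).
At [W [P Z]] (required: (e -> t)): [P Z] is (t -> (t -> t)), which is not a function with range (e -> t); hence W is the functor — type ((t -> (t -> t)) -> (e -> t)).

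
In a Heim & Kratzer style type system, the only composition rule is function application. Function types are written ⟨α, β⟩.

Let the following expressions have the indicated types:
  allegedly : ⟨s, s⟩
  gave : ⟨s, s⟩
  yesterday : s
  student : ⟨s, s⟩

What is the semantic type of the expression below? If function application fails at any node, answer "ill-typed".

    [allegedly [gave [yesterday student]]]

s

[yesterday student]: student is ⟨s, s⟩, yesterday is s; result s.
[gave [yesterday student]]: gave is ⟨s, s⟩, [yesterday student] is s; result s.
[allegedly [gave [yesterday student]]]: allegedly is ⟨s, s⟩, [gave [yesterday student]] is s; result s.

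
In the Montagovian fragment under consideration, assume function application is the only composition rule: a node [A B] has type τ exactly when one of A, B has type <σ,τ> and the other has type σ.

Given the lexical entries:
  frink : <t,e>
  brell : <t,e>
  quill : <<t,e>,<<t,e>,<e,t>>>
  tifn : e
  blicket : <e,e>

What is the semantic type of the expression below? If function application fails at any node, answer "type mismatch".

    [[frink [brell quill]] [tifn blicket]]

t

[brell quill]: functor quill : <<t,e>,<<t,e>,<e,t>>>, argument brell : <t,e>; result <<t,e>,<e,t>>.
[frink [brell quill]]: functor [brell quill] : <<t,e>,<e,t>>, argument frink : <t,e>; result <e,t>.
[tifn blicket]: functor blicket : <e,e>, argument tifn : e; result e.
[[frink [brell quill]] [tifn blicket]]: functor [frink [brell quill]] : <e,t>, argument [tifn blicket] : e; result t.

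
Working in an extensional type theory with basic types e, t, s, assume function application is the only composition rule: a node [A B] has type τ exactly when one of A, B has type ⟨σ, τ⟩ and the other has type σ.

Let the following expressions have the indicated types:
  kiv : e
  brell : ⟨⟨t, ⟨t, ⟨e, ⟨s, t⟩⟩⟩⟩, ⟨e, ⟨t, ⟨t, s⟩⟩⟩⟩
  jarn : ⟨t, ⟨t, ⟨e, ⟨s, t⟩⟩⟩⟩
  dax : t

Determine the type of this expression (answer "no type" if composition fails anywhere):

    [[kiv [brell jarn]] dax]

⟨t, s⟩

[brell jarn]: brell is ⟨⟨t, ⟨t, ⟨e, ⟨s, t⟩⟩⟩⟩, ⟨e, ⟨t, ⟨t, s⟩⟩⟩⟩, jarn is ⟨t, ⟨t, ⟨e, ⟨s, t⟩⟩⟩⟩; result ⟨e, ⟨t, ⟨t, s⟩⟩⟩.
[kiv [brell jarn]]: [brell jarn] is ⟨e, ⟨t, ⟨t, s⟩⟩⟩, kiv is e; result ⟨t, ⟨t, s⟩⟩.
[[kiv [brell jarn]] dax]: [kiv [brell jarn]] is ⟨t, ⟨t, s⟩⟩, dax is t; result ⟨t, s⟩.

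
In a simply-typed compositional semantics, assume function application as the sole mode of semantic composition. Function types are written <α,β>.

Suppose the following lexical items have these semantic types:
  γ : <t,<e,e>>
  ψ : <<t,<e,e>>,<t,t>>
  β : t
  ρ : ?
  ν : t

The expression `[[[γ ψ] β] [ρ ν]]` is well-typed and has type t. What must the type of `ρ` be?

At [[[γ ψ] β] [ρ ν]] (required: t): [[γ ψ] β] is t, which is not a function with range t; hence [ρ ν] is the functor — type <t,t>.
At [ρ ν] (required: <t,t>): ν is t, which is not a function with range <t,t>; hence ρ is the functor — type <t,<t,t>>.

<t,<t,t>>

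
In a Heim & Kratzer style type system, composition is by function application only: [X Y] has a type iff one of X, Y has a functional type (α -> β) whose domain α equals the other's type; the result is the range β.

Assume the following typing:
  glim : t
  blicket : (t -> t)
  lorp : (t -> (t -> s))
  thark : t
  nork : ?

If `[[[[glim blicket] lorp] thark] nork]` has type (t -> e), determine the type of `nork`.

(s -> (t -> e))

[[[[glim blicket] lorp] thark] nork] must have type (t -> e). The sister [[[glim blicket] lorp] thark] has type s; that is not a function onto (t -> e), so nork must be the functor, of type (s -> (t -> e)).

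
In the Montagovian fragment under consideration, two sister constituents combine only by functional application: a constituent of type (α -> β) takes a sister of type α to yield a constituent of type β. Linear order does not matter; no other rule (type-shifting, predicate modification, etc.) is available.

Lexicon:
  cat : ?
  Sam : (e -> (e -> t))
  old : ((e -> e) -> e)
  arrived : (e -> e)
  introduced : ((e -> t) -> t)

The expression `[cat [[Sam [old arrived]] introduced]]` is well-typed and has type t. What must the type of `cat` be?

[cat [[Sam [old arrived]] introduced]] must have type t. The sister [[Sam [old arrived]] introduced] has type t; that is not a function onto t, so cat must be the functor, of type (t -> t).

(t -> t)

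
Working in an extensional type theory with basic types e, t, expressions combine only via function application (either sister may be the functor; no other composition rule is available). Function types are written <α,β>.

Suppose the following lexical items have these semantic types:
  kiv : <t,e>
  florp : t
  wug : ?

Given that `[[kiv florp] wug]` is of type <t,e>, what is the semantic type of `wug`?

<e,<t,e>>

[[kiv florp] wug] is required to be <t,e>. [kiv florp] : e cannot yield <t,e> as functor, so wug : <e,<t,e>>.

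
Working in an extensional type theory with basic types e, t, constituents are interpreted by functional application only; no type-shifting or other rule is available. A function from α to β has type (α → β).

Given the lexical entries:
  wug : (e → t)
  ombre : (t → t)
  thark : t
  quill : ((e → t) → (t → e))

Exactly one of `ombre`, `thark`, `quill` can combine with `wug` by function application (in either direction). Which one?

ombre : (t → t) — does not combine with wug.
thark : t — does not combine with wug.
quill — combines: quill : ((e → t) → (t → e)) takes wug : (e → t) as argument, giving (t → e).

quill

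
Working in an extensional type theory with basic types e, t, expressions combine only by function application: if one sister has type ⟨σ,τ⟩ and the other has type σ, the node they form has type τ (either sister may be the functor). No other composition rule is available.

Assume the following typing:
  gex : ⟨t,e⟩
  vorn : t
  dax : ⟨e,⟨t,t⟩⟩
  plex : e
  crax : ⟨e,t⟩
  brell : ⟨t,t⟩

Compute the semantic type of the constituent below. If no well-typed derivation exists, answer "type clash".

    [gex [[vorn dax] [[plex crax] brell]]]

type clash

At [vorn dax]: neither t nor ⟨e,⟨t,t⟩⟩ can take the other as argument; the node is ill-typed.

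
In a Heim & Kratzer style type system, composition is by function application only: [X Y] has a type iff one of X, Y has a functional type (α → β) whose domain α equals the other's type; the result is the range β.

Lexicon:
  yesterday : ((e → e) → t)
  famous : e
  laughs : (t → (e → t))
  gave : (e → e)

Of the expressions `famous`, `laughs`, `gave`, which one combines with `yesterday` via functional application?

gave

famous : e — no; yesterday wants (e → e), and famous wants nothing (atomic).
laughs : (t → (e → t)) — no; yesterday wants (e → e), and laughs wants t.
gave — combines: yesterday : ((e → e) → t) takes gave : (e → e) as argument, giving t.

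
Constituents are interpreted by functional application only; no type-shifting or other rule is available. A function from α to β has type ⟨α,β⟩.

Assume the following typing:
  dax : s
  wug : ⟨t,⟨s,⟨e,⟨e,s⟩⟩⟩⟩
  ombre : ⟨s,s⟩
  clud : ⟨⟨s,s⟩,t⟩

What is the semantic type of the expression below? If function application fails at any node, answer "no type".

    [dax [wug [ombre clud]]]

⟨e,⟨e,s⟩⟩

At [ombre clud], clud : ⟨⟨s,s⟩,t⟩ takes ombre : ⟨s,s⟩, giving t.
At [wug [ombre clud]], wug : ⟨t,⟨s,⟨e,⟨e,s⟩⟩⟩⟩ takes [ombre clud] : t, giving ⟨s,⟨e,⟨e,s⟩⟩⟩.
At [dax [wug [ombre clud]]], [wug [ombre clud]] : ⟨s,⟨e,⟨e,s⟩⟩⟩ takes dax : s, giving ⟨e,⟨e,s⟩⟩.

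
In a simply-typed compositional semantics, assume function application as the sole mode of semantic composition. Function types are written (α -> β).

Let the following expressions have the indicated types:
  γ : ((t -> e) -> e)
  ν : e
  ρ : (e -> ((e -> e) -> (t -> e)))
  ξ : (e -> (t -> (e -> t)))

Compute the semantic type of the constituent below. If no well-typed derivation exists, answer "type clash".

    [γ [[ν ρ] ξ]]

type clash

[ν ρ]: functor ρ : (e -> ((e -> e) -> (t -> e))), argument ν : e; result ((e -> e) -> (t -> e)).
[[ν ρ] ξ]: ((e -> e) -> (t -> e)) with (e -> (t -> (e -> t))) — neither is a function whose domain matches the other; composition fails here.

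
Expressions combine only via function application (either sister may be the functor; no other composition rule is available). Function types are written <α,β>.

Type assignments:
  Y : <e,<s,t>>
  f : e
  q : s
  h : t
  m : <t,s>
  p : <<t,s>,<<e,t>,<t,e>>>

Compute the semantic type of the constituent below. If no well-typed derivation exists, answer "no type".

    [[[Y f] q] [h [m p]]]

no type

[Y f] — Y of type <e,<s,t>> combines with f of type e: type <s,t>.
[[Y f] q] — [Y f] of type <s,t> combines with q of type s: type t.
[m p] — p of type <<t,s>,<<e,t>,<t,e>>> combines with m of type <t,s>: type <<e,t>,<t,e>>.
[h [m p]]: t and <<e,t>,<t,e>> cannot combine by function application — type clash.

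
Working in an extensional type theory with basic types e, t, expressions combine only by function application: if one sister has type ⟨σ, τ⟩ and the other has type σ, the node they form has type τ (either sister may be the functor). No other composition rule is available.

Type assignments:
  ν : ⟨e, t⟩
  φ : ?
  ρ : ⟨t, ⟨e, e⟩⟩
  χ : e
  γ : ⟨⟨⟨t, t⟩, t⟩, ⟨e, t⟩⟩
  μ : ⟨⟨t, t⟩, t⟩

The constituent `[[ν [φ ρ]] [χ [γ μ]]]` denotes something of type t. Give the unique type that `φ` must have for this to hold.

⟨⟨t, ⟨e, e⟩⟩, ⟨⟨e, t⟩, ⟨t, t⟩⟩⟩

For [[ν [φ ρ]] [χ [γ μ]]] to have type t with [χ [γ μ]] of type t, [ν [φ ρ]] must be the function: [ν [φ ρ]] : ⟨t, t⟩.
For [ν [φ ρ]] to have type ⟨t, t⟩ with ν of type ⟨e, t⟩, [φ ρ] must be the function: [φ ρ] : ⟨⟨e, t⟩, ⟨t, t⟩⟩.
For [φ ρ] to have type ⟨⟨e, t⟩, ⟨t, t⟩⟩ with ρ of type ⟨t, ⟨e, e⟩⟩, φ must be the function: φ : ⟨⟨t, ⟨e, e⟩⟩, ⟨⟨e, t⟩, ⟨t, t⟩⟩⟩.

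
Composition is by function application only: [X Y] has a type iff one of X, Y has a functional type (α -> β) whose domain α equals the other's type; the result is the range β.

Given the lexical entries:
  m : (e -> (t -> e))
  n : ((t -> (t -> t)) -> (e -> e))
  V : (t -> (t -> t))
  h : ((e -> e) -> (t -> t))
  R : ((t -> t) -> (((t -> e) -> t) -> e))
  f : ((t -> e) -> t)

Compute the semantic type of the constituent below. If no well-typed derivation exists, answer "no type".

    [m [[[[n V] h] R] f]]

(t -> e)

[n V]: n is ((t -> (t -> t)) -> (e -> e)), V is (t -> (t -> t)); result (e -> e).
[[n V] h]: h is ((e -> e) -> (t -> t)), [n V] is (e -> e); result (t -> t).
[[[n V] h] R]: R is ((t -> t) -> (((t -> e) -> t) -> e)), [[n V] h] is (t -> t); result (((t -> e) -> t) -> e).
[[[[n V] h] R] f]: [[[n V] h] R] is (((t -> e) -> t) -> e), f is ((t -> e) -> t); result e.
[m [[[[n V] h] R] f]]: m is (e -> (t -> e)), [[[[n V] h] R] f] is e; result (t -> e).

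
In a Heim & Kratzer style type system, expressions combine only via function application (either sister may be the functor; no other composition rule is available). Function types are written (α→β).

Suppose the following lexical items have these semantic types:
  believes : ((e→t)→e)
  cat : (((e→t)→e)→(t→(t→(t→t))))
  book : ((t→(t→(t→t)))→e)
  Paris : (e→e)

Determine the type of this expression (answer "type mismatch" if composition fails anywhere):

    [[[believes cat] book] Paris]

e

[believes cat] — cat of type (((e→t)→e)→(t→(t→(t→t)))) combines with believes of type ((e→t)→e): type (t→(t→(t→t))).
[[believes cat] book] — book of type ((t→(t→(t→t)))→e) combines with [believes cat] of type (t→(t→(t→t))): type e.
[[[believes cat] book] Paris] — Paris of type (e→e) combines with [[believes cat] book] of type e: type e.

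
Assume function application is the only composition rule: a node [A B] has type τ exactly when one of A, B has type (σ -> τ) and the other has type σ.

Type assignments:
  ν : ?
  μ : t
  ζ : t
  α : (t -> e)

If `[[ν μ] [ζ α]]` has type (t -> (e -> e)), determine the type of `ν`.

[[ν μ] [ζ α]] must have type (t -> (e -> e)). The sister [ζ α] has type e; that is not a function onto (t -> (e -> e)), so [ν μ] must be the functor, of type (e -> (t -> (e -> e))).
[ν μ] must have type (e -> (t -> (e -> e))). The sister μ has type t; that is not a function onto (e -> (t -> (e -> e))), so ν must be the functor, of type (t -> (e -> (t -> (e -> e)))).

(t -> (e -> (t -> (e -> e))))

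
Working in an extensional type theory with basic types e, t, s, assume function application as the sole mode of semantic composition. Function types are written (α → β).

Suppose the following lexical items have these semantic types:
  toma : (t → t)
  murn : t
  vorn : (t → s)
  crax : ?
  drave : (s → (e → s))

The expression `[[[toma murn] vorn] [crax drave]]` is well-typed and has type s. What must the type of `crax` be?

((s → (e → s)) → (s → s))

At [[[toma murn] vorn] [crax drave]] (required: s): [[toma murn] vorn] is s, which is not a function with range s; hence [crax drave] is the functor — type (s → s).
At [crax drave] (required: (s → s)): drave is (s → (e → s)), which is not a function with range (s → s); hence crax is the functor — type ((s → (e → s)) → (s → s)).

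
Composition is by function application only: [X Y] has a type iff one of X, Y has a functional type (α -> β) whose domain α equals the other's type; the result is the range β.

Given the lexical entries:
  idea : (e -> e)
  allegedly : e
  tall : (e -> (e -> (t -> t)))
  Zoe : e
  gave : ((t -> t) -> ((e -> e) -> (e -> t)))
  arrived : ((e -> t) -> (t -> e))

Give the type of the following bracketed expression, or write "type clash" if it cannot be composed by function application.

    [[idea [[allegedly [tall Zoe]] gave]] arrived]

At [tall Zoe], tall : (e -> (e -> (t -> t))) takes Zoe : e, giving (e -> (t -> t)).
At [allegedly [tall Zoe]], [tall Zoe] : (e -> (t -> t)) takes allegedly : e, giving (t -> t).
At [[allegedly [tall Zoe]] gave], gave : ((t -> t) -> ((e -> e) -> (e -> t))) takes [allegedly [tall Zoe]] : (t -> t), giving ((e -> e) -> (e -> t)).
At [idea [[allegedly [tall Zoe]] gave]], [[allegedly [tall Zoe]] gave] : ((e -> e) -> (e -> t)) takes idea : (e -> e), giving (e -> t).
At [[idea [[allegedly [tall Zoe]] gave]] arrived], arrived : ((e -> t) -> (t -> e)) takes [idea [[allegedly [tall Zoe]] gave]] : (e -> t), giving (t -> e).

(t -> e)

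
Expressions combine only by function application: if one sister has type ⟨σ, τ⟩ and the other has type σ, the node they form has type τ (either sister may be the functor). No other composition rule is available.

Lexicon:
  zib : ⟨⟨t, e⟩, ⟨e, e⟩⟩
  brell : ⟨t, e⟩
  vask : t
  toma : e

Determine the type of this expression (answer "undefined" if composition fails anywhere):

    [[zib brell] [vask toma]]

At [zib brell], zib : ⟨⟨t, e⟩, ⟨e, e⟩⟩ takes brell : ⟨t, e⟩, giving ⟨e, e⟩.
[vask toma]: t and e cannot combine by function application — type clash.

undefined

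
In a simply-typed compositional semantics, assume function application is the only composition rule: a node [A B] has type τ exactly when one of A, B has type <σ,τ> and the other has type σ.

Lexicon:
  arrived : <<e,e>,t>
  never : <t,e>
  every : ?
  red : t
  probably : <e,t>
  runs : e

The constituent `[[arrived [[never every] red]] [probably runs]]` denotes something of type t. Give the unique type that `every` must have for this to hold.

<<t,e>,<t,<<<e,e>,t>,<t,t>>>>

At [[arrived [[never every] red]] [probably runs]] (required: t): [probably runs] is t, which is not a function with range t; hence [arrived [[never every] red]] is the functor — type <t,t>.
At [arrived [[never every] red]] (required: <t,t>): arrived is <<e,e>,t>, which is not a function with range <t,t>; hence [[never every] red] is the functor — type <<<e,e>,t>,<t,t>>.
At [[never every] red] (required: <<<e,e>,t>,<t,t>>): red is t, which is not a function with range <<<e,e>,t>,<t,t>>; hence [never every] is the functor — type <t,<<<e,e>,t>,<t,t>>>.
At [never every] (required: <t,<<<e,e>,t>,<t,t>>>): never is <t,e>, which is not a function with range <t,<<<e,e>,t>,<t,t>>>; hence every is the functor — type <<t,e>,<t,<<<e,e>,t>,<t,t>>>>.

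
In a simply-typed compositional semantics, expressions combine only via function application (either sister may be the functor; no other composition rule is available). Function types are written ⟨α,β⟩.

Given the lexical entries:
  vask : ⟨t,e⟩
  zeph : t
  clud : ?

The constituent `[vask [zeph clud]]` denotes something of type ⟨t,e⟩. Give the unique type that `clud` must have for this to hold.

⟨t,⟨⟨t,e⟩,⟨t,e⟩⟩⟩

For [vask [zeph clud]] to have type ⟨t,e⟩ with vask of type ⟨t,e⟩, [zeph clud] must be the function: [zeph clud] : ⟨⟨t,e⟩,⟨t,e⟩⟩.
For [zeph clud] to have type ⟨⟨t,e⟩,⟨t,e⟩⟩ with zeph of type t, clud must be the function: clud : ⟨t,⟨⟨t,e⟩,⟨t,e⟩⟩⟩.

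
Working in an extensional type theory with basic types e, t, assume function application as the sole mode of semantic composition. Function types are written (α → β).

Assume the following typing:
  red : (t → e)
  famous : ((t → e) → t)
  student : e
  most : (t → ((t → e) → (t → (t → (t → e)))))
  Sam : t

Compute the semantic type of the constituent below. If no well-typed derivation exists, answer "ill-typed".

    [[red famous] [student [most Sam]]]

ill-typed

[red famous]: famous is ((t → e) → t), red is (t → e); result t.
[most Sam]: most is (t → ((t → e) → (t → (t → (t → e))))), Sam is t; result ((t → e) → (t → (t → (t → e)))).
At [student [most Sam]]: neither e nor ((t → e) → (t → (t → (t → e)))) can take the other as argument; the node is ill-typed.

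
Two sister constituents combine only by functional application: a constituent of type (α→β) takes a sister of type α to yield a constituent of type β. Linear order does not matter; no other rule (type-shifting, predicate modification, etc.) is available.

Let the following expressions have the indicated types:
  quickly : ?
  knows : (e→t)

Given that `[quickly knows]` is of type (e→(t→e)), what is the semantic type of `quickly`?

((e→t)→(e→(t→e)))

[quickly knows] must have type (e→(t→e)). The sister knows has type (e→t); that is not a function onto (e→(t→e)), so quickly must be the functor, of type ((e→t)→(e→(t→e))).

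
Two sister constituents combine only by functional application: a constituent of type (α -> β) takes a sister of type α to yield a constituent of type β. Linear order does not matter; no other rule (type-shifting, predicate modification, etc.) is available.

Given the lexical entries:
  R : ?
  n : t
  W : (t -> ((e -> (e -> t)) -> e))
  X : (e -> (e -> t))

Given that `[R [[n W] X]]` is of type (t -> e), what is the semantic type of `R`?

For [R [[n W] X]] to have type (t -> e) with [[n W] X] of type e, R must be the function: R : (e -> (t -> e)).

(e -> (t -> e))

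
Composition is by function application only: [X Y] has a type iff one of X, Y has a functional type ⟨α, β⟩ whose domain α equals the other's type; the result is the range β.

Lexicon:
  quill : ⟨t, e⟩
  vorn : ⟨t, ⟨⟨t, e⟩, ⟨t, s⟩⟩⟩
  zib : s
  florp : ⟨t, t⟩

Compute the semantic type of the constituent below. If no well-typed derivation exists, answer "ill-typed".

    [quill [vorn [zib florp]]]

ill-typed

[zib florp]: s and ⟨t, t⟩ cannot combine by function application — type clash.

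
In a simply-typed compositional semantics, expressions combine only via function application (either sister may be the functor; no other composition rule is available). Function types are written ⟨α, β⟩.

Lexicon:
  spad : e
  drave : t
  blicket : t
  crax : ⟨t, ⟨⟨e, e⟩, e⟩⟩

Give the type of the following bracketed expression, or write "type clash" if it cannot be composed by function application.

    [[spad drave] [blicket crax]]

At [spad drave]: neither e nor t can take the other as argument; the node is ill-typed.

type clash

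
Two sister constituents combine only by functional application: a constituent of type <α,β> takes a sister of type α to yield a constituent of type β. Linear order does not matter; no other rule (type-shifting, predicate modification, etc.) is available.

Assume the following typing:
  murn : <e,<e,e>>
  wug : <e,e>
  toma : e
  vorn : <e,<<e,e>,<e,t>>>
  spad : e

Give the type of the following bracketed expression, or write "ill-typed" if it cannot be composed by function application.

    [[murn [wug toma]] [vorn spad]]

[wug toma] — wug of type <e,e> combines with toma of type e: type e.
[murn [wug toma]] — murn of type <e,<e,e>> combines with [wug toma] of type e: type <e,e>.
[vorn spad] — vorn of type <e,<<e,e>,<e,t>>> combines with spad of type e: type <<e,e>,<e,t>>.
[[murn [wug toma]] [vorn spad]] — [vorn spad] of type <<e,e>,<e,t>> combines with [murn [wug toma]] of type <e,e>: type <e,t>.

<e,t>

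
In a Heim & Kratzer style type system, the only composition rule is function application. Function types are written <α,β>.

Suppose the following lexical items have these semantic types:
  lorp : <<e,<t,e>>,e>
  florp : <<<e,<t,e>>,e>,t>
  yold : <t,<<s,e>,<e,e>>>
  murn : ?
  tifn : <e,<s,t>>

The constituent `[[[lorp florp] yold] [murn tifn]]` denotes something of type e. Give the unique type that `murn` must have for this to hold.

For [[[lorp florp] yold] [murn tifn]] to have type e with [[lorp florp] yold] of type <<s,e>,<e,e>>, [murn tifn] must be the function: [murn tifn] : <<<s,e>,<e,e>>,e>.
For [murn tifn] to have type <<<s,e>,<e,e>>,e> with tifn of type <e,<s,t>>, murn must be the function: murn : <<e,<s,t>>,<<<s,e>,<e,e>>,e>>.

<<e,<s,t>>,<<<s,e>,<e,e>>,e>>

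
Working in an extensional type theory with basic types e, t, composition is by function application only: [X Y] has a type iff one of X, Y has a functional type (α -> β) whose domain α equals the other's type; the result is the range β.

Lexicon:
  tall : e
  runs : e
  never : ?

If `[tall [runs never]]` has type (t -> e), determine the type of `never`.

At [tall [runs never]] (required: (t -> e)): tall is e, which is not a function with range (t -> e); hence [runs never] is the functor — type (e -> (t -> e)).
At [runs never] (required: (e -> (t -> e))): runs is e, which is not a function with range (e -> (t -> e)); hence never is the functor — type (e -> (e -> (t -> e))).

(e -> (e -> (t -> e)))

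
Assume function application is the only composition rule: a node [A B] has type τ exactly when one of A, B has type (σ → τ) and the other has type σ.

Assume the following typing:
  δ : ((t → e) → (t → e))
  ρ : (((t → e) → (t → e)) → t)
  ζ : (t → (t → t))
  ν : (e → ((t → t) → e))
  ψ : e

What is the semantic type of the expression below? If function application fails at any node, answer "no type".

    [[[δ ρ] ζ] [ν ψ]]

[δ ρ]: ρ is (((t → e) → (t → e)) → t), δ is ((t → e) → (t → e)); result t.
[[δ ρ] ζ]: ζ is (t → (t → t)), [δ ρ] is t; result (t → t).
[ν ψ]: ν is (e → ((t → t) → e)), ψ is e; result ((t → t) → e).
[[[δ ρ] ζ] [ν ψ]]: [ν ψ] is ((t → t) → e), [[δ ρ] ζ] is (t → t); result e.

e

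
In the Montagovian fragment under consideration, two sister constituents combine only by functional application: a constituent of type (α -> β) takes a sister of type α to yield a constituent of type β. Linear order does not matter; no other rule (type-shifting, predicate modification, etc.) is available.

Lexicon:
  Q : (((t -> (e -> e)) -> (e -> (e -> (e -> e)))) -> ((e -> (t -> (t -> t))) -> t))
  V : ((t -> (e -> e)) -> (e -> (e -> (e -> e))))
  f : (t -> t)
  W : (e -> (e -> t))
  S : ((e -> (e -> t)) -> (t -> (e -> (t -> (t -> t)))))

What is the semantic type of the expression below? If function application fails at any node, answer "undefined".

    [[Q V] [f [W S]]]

undefined

[Q V]: functor Q : (((t -> (e -> e)) -> (e -> (e -> (e -> e)))) -> ((e -> (t -> (t -> t))) -> t)), argument V : ((t -> (e -> e)) -> (e -> (e -> (e -> e)))); result ((e -> (t -> (t -> t))) -> t).
[W S]: functor S : ((e -> (e -> t)) -> (t -> (e -> (t -> (t -> t))))), argument W : (e -> (e -> t)); result (t -> (e -> (t -> (t -> t)))).
[f [W S]]: (t -> t) with (t -> (e -> (t -> (t -> t)))) — neither is a function whose domain matches the other; composition fails here.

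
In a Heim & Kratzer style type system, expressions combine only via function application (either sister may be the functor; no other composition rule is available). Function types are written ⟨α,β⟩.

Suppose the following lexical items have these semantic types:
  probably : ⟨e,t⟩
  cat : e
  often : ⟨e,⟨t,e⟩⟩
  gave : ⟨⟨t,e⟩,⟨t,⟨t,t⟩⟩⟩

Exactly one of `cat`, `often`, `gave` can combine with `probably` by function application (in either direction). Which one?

cat

cat — combines: probably : ⟨e,t⟩ takes cat : e as argument, giving t.
often : ⟨e,⟨t,e⟩⟩ — neither side's domain matches the other.
gave : ⟨⟨t,e⟩,⟨t,⟨t,t⟩⟩⟩ — neither side's domain matches the other.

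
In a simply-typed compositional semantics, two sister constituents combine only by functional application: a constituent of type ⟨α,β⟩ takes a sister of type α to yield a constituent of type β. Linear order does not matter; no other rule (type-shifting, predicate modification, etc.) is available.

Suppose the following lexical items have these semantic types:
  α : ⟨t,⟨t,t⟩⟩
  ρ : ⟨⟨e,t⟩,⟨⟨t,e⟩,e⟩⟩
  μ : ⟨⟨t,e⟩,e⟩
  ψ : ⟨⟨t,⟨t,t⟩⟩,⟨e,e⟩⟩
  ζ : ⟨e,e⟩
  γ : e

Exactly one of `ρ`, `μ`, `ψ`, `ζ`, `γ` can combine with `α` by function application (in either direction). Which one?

ψ

ρ : ⟨⟨e,t⟩,⟨⟨t,e⟩,e⟩⟩ — α needs t; ρ needs ⟨e,t⟩; neither fits.
μ : ⟨⟨t,e⟩,e⟩ — α needs t; μ needs ⟨t,e⟩; neither fits.
ψ — combines: ψ : ⟨⟨t,⟨t,t⟩⟩,⟨e,e⟩⟩ takes α : ⟨t,⟨t,t⟩⟩ as argument, giving ⟨e,e⟩.
ζ : ⟨e,e⟩ — α needs t; ζ needs e; neither fits.
γ : e — α needs t; γ needs nothing (atomic); neither fits.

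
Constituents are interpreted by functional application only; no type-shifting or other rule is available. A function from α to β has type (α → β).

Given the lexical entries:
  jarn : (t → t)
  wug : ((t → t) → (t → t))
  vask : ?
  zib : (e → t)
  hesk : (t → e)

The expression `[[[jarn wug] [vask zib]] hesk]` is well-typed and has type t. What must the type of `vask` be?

((e → t) → ((t → t) → ((t → e) → t)))

[[[jarn wug] [vask zib]] hesk] is required to be t. hesk : (t → e) cannot yield t as functor, so [[jarn wug] [vask zib]] : ((t → e) → t).
[[jarn wug] [vask zib]] is required to be ((t → e) → t). [jarn wug] : (t → t) cannot yield ((t → e) → t) as functor, so [vask zib] : ((t → t) → ((t → e) → t)).
[vask zib] is required to be ((t → t) → ((t → e) → t)). zib : (e → t) cannot yield ((t → t) → ((t → e) → t)) as functor, so vask : ((e → t) → ((t → t) → ((t → e) → t))).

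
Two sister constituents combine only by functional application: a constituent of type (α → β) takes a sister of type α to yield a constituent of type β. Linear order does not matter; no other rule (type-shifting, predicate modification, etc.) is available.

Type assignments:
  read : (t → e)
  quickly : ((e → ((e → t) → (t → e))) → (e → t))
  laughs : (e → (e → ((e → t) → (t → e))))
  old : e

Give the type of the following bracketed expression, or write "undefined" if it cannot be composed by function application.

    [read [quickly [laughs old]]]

undefined

[laughs old]: functor laughs : (e → (e → ((e → t) → (t → e)))), argument old : e; result (e → ((e → t) → (t → e))).
[quickly [laughs old]]: functor quickly : ((e → ((e → t) → (t → e))) → (e → t)), argument [laughs old] : (e → ((e → t) → (t → e))); result (e → t).
At [read [quickly [laughs old]]]: neither (t → e) nor (e → t) can take the other as argument; the node is ill-typed.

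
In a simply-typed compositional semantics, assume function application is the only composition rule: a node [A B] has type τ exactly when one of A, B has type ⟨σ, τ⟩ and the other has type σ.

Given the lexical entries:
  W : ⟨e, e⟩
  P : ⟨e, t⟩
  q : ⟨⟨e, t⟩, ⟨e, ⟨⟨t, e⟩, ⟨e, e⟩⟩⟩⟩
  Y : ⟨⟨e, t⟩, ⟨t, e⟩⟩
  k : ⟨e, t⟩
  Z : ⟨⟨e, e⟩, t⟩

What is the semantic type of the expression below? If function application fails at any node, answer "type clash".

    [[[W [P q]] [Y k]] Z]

type clash

At [P q], q : ⟨⟨e, t⟩, ⟨e, ⟨⟨t, e⟩, ⟨e, e⟩⟩⟩⟩ takes P : ⟨e, t⟩, giving ⟨e, ⟨⟨t, e⟩, ⟨e, e⟩⟩⟩.
At [W [P q]]: neither ⟨e, e⟩ nor ⟨e, ⟨⟨t, e⟩, ⟨e, e⟩⟩⟩ can take the other as argument; the node is ill-typed.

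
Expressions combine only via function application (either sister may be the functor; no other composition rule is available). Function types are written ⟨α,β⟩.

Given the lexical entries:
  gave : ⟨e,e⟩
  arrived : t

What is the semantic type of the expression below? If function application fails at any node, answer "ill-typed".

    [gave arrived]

[gave arrived]: ⟨e,e⟩ with t — neither is a function whose domain matches the other; composition fails here.

ill-typed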